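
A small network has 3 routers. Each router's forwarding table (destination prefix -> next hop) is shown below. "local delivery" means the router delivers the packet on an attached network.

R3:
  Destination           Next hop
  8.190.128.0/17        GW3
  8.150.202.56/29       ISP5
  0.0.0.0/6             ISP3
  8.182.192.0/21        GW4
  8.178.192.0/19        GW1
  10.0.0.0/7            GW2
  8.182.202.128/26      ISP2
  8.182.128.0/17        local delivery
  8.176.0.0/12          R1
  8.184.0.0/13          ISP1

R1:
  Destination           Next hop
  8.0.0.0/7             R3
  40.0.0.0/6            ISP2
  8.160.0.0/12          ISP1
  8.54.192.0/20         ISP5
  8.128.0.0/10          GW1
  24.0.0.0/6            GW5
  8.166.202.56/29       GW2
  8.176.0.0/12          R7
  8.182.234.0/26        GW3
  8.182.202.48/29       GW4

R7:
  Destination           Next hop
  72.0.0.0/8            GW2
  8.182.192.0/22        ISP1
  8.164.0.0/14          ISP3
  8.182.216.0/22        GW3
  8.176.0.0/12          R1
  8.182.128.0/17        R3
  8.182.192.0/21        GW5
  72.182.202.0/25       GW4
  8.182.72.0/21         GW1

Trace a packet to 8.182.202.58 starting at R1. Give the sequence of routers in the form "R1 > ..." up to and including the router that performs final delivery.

R1 > R7 > R3

At R1: longest match for 8.182.202.58 is 8.176.0.0/12 -> R7
At R7: longest match for 8.182.202.58 is 8.182.128.0/17 -> R3
At R3: longest match for 8.182.202.58 is 8.182.128.0/17 -> local delivery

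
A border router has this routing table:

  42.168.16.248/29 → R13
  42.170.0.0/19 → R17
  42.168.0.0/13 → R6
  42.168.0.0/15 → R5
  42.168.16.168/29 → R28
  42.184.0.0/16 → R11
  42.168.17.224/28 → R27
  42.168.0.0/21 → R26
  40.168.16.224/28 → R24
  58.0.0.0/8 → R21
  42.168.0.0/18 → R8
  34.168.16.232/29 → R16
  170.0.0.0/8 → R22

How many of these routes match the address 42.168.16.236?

3

Prefixes containing 42.168.16.236:
  42.168.0.0/13 (42.168.0.0 - 42.175.255.255)
  42.168.0.0/15 (42.168.0.0 - 42.169.255.255)
  42.168.0.0/18 (42.168.0.0 - 42.168.63.255)
Total matching entries: 3.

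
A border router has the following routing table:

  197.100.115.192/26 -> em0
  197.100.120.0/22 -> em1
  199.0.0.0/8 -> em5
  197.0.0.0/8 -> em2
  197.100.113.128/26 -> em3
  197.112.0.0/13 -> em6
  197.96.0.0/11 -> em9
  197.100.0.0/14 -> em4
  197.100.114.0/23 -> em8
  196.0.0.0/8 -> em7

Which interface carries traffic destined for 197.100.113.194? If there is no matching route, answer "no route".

em4

Routes whose prefix contains 197.100.113.194:
  197.0.0.0/8 (197.0.0.0 - 197.255.255.255) -> em2
  197.96.0.0/11 (197.96.0.0 - 197.127.255.255) -> em9
  197.100.0.0/14 (197.100.0.0 - 197.103.255.255) -> em4
More-specific entries that do NOT match:
  197.100.115.192/26 (197.100.115.192 - 197.100.115.255) does not contain 197.100.113.194
  197.100.113.128/26 (197.100.113.128 - 197.100.113.191) does not contain 197.100.113.194
  197.100.114.0/23 (197.100.114.0 - 197.100.115.255) does not contain 197.100.113.194
  197.100.120.0/22 (197.100.120.0 - 197.100.123.255) does not contain 197.100.113.194
Longest matching prefix is /14 -> interface em4.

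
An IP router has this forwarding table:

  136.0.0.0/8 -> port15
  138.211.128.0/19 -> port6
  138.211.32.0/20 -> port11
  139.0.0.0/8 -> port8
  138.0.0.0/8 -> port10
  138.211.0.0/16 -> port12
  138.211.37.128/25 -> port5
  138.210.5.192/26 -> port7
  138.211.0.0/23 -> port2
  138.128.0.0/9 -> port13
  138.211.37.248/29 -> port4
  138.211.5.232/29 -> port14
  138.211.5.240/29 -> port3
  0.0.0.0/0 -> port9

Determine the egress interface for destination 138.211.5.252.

Routes whose prefix contains 138.211.5.252:
  0.0.0.0/0 (default, matches everything) -> port9
  138.0.0.0/8 (138.0.0.0 - 138.255.255.255) -> port10
  138.128.0.0/9 (138.128.0.0 - 138.255.255.255) -> port13
  138.211.0.0/16 (138.211.0.0 - 138.211.255.255) -> port12
More-specific entries that do NOT match:
  138.211.37.248/29 (138.211.37.248 - 138.211.37.255) does not contain 138.211.5.252
  138.211.5.232/29 (138.211.5.232 - 138.211.5.239) does not contain 138.211.5.252
  138.211.5.240/29 (138.211.5.240 - 138.211.5.247) does not contain 138.211.5.252
  138.210.5.192/26 (138.210.5.192 - 138.210.5.255) does not contain 138.211.5.252
  138.211.37.128/25 (138.211.37.128 - 138.211.37.255) does not contain 138.211.5.252
  138.211.0.0/23 (138.211.0.0 - 138.211.1.255) does not contain 138.211.5.252
  138.211.32.0/20 (138.211.32.0 - 138.211.47.255) does not contain 138.211.5.252
  138.211.128.0/19 (138.211.128.0 - 138.211.159.255) does not contain 138.211.5.252
Longest matching prefix is /16 -> interface port12.

port12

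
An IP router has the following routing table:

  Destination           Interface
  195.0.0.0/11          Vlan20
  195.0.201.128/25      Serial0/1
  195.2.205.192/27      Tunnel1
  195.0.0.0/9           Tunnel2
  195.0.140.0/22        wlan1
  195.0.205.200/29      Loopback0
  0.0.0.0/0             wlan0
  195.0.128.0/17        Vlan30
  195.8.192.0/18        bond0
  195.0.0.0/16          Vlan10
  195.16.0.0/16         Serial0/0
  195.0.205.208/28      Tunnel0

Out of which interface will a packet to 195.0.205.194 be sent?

Routes whose prefix contains 195.0.205.194:
  0.0.0.0/0 (default, matches everything) -> wlan0
  195.0.0.0/9 (195.0.0.0 - 195.127.255.255) -> Tunnel2
  195.0.0.0/11 (195.0.0.0 - 195.31.255.255) -> Vlan20
  195.0.0.0/16 (195.0.0.0 - 195.0.255.255) -> Vlan10
  195.0.128.0/17 (195.0.128.0 - 195.0.255.255) -> Vlan30
More-specific entries that do NOT match:
  195.0.205.200/29 (195.0.205.200 - 195.0.205.207) does not contain 195.0.205.194
  195.0.205.208/28 (195.0.205.208 - 195.0.205.223) does not contain 195.0.205.194
  195.2.205.192/27 (195.2.205.192 - 195.2.205.223) does not contain 195.0.205.194
  195.0.201.128/25 (195.0.201.128 - 195.0.201.255) does not contain 195.0.205.194
  195.0.140.0/22 (195.0.140.0 - 195.0.143.255) does not contain 195.0.205.194
  195.8.192.0/18 (195.8.192.0 - 195.8.255.255) does not contain 195.0.205.194
Longest matching prefix is /17 -> interface Vlan30.

Vlan30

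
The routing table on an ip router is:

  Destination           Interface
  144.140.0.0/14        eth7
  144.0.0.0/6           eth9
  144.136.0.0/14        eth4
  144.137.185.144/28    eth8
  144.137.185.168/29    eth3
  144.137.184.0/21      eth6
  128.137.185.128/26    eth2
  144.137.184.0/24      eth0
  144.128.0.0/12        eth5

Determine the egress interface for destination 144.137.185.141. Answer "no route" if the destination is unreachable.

eth6

Routes whose prefix contains 144.137.185.141:
  144.0.0.0/6 (144.0.0.0 - 147.255.255.255) -> eth9
  144.128.0.0/12 (144.128.0.0 - 144.143.255.255) -> eth5
  144.136.0.0/14 (144.136.0.0 - 144.139.255.255) -> eth4
  144.137.184.0/21 (144.137.184.0 - 144.137.191.255) -> eth6
More-specific entries that do NOT match:
  144.137.185.168/29 (144.137.185.168 - 144.137.185.175) does not contain 144.137.185.141
  144.137.185.144/28 (144.137.185.144 - 144.137.185.159) does not contain 144.137.185.141
  128.137.185.128/26 (128.137.185.128 - 128.137.185.191) does not contain 144.137.185.141
  144.137.184.0/24 (144.137.184.0 - 144.137.184.255) does not contain 144.137.185.141
Longest matching prefix is /21 -> interface eth6.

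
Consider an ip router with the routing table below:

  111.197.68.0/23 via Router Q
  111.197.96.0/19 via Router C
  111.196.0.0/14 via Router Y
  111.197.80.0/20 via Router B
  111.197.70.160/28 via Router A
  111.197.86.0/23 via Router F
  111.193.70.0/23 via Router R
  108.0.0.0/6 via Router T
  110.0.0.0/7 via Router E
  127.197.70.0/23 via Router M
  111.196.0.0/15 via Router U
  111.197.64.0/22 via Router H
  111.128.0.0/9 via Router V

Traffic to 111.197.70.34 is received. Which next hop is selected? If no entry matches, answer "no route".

Router U

Routes whose prefix contains 111.197.70.34:
  108.0.0.0/6 (108.0.0.0 - 111.255.255.255) -> Router T
  110.0.0.0/7 (110.0.0.0 - 111.255.255.255) -> Router E
  111.128.0.0/9 (111.128.0.0 - 111.255.255.255) -> Router V
  111.196.0.0/14 (111.196.0.0 - 111.199.255.255) -> Router Y
  111.196.0.0/15 (111.196.0.0 - 111.197.255.255) -> Router U
More-specific entries that do NOT match:
  111.197.70.160/28 (111.197.70.160 - 111.197.70.175) does not contain 111.197.70.34
  111.197.68.0/23 (111.197.68.0 - 111.197.69.255) does not contain 111.197.70.34
  111.197.86.0/23 (111.197.86.0 - 111.197.87.255) does not contain 111.197.70.34
  111.193.70.0/23 (111.193.70.0 - 111.193.71.255) does not contain 111.197.70.34
  127.197.70.0/23 (127.197.70.0 - 127.197.71.255) does not contain 111.197.70.34
  111.197.64.0/22 (111.197.64.0 - 111.197.67.255) does not contain 111.197.70.34
  111.197.80.0/20 (111.197.80.0 - 111.197.95.255) does not contain 111.197.70.34
  111.197.96.0/19 (111.197.96.0 - 111.197.127.255) does not contain 111.197.70.34
Longest matching prefix is /15 -> next hop Router U.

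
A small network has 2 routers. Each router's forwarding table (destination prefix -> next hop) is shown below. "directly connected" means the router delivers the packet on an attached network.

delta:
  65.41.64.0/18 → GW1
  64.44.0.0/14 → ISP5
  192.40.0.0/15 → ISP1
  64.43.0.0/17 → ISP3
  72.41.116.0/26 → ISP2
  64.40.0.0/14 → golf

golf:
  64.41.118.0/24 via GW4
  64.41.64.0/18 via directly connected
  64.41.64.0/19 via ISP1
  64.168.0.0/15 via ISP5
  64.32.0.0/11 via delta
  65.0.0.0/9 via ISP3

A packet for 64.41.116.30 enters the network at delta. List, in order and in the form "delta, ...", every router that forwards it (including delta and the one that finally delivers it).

At delta: longest match for 64.41.116.30 is 64.40.0.0/14 -> golf
At golf: longest match for 64.41.116.30 is 64.41.64.0/18 -> directly connected

delta, golf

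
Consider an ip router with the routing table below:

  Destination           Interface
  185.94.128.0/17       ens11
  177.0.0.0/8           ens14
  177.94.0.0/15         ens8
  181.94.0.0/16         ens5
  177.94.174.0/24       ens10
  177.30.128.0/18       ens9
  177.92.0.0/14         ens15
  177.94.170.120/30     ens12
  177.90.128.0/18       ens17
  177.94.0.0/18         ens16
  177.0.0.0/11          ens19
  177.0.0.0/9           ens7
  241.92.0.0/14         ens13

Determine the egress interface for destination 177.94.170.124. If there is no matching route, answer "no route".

ens8

Routes whose prefix contains 177.94.170.124:
  177.0.0.0/8 (177.0.0.0 - 177.255.255.255) -> ens14
  177.0.0.0/9 (177.0.0.0 - 177.127.255.255) -> ens7
  177.92.0.0/14 (177.92.0.0 - 177.95.255.255) -> ens15
  177.94.0.0/15 (177.94.0.0 - 177.95.255.255) -> ens8
More-specific entries that do NOT match:
  177.94.170.120/30 (177.94.170.120 - 177.94.170.123) does not contain 177.94.170.124
  177.94.174.0/24 (177.94.174.0 - 177.94.174.255) does not contain 177.94.170.124
  177.30.128.0/18 (177.30.128.0 - 177.30.191.255) does not contain 177.94.170.124
  177.90.128.0/18 (177.90.128.0 - 177.90.191.255) does not contain 177.94.170.124
  177.94.0.0/18 (177.94.0.0 - 177.94.63.255) does not contain 177.94.170.124
  185.94.128.0/17 (185.94.128.0 - 185.94.255.255) does not contain 177.94.170.124
  181.94.0.0/16 (181.94.0.0 - 181.94.255.255) does not contain 177.94.170.124
Longest matching prefix is /15 -> interface ens8.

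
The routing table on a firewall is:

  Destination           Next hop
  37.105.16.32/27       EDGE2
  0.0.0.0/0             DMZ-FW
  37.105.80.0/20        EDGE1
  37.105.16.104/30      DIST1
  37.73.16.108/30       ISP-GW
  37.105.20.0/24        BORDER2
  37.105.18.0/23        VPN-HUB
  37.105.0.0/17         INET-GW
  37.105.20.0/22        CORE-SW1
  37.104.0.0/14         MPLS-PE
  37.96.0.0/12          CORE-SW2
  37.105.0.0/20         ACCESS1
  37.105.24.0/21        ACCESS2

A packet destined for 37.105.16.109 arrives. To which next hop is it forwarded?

INET-GW

Routes whose prefix contains 37.105.16.109:
  0.0.0.0/0 (default, matches everything) -> DMZ-FW
  37.96.0.0/12 (37.96.0.0 - 37.111.255.255) -> CORE-SW2
  37.104.0.0/14 (37.104.0.0 - 37.107.255.255) -> MPLS-PE
  37.105.0.0/17 (37.105.0.0 - 37.105.127.255) -> INET-GW
More-specific entries that do NOT match:
  37.105.16.104/30 (37.105.16.104 - 37.105.16.107) does not contain 37.105.16.109
  37.73.16.108/30 (37.73.16.108 - 37.73.16.111) does not contain 37.105.16.109
  37.105.16.32/27 (37.105.16.32 - 37.105.16.63) does not contain 37.105.16.109
  37.105.20.0/24 (37.105.20.0 - 37.105.20.255) does not contain 37.105.16.109
  37.105.18.0/23 (37.105.18.0 - 37.105.19.255) does not contain 37.105.16.109
  37.105.20.0/22 (37.105.20.0 - 37.105.23.255) does not contain 37.105.16.109
  37.105.24.0/21 (37.105.24.0 - 37.105.31.255) does not contain 37.105.16.109
  37.105.80.0/20 (37.105.80.0 - 37.105.95.255) does not contain 37.105.16.109
  37.105.0.0/20 (37.105.0.0 - 37.105.15.255) does not contain 37.105.16.109
Longest matching prefix is /17 -> next hop INET-GW.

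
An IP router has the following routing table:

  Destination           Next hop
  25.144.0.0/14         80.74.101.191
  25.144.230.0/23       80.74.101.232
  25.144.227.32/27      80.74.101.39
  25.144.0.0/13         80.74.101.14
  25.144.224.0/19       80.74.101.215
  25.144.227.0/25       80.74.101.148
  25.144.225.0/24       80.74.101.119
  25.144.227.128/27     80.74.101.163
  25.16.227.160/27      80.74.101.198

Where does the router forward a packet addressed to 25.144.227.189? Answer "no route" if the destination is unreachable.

80.74.101.215

Routes whose prefix contains 25.144.227.189:
  25.144.0.0/13 (25.144.0.0 - 25.151.255.255) -> 80.74.101.14
  25.144.0.0/14 (25.144.0.0 - 25.147.255.255) -> 80.74.101.191
  25.144.224.0/19 (25.144.224.0 - 25.144.255.255) -> 80.74.101.215
More-specific entries that do NOT match:
  25.144.227.32/27 (25.144.227.32 - 25.144.227.63) does not contain 25.144.227.189
  25.144.227.128/27 (25.144.227.128 - 25.144.227.159) does not contain 25.144.227.189
  25.16.227.160/27 (25.16.227.160 - 25.16.227.191) does not contain 25.144.227.189
  25.144.227.0/25 (25.144.227.0 - 25.144.227.127) does not contain 25.144.227.189
  25.144.225.0/24 (25.144.225.0 - 25.144.225.255) does not contain 25.144.227.189
  25.144.230.0/23 (25.144.230.0 - 25.144.231.255) does not contain 25.144.227.189
Longest matching prefix is /19 -> next hop 80.74.101.215.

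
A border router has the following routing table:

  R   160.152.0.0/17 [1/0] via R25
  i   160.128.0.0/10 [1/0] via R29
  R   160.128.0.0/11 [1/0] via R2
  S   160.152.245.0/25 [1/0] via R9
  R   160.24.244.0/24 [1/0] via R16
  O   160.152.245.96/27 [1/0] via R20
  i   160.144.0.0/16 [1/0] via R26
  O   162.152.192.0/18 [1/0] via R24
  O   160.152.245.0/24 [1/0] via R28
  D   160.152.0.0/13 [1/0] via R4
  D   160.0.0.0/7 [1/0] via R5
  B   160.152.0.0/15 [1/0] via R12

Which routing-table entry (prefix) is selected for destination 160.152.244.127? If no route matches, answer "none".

Entries matching 160.152.244.127:
  160.0.0.0/7 (160.0.0.0 - 161.255.255.255)
  160.128.0.0/10 (160.128.0.0 - 160.191.255.255)
  160.128.0.0/11 (160.128.0.0 - 160.159.255.255)
  160.152.0.0/13 (160.152.0.0 - 160.159.255.255)
  160.152.0.0/15 (160.152.0.0 - 160.153.255.255)
Most specific is 160.152.0.0/15.

160.152.0.0/15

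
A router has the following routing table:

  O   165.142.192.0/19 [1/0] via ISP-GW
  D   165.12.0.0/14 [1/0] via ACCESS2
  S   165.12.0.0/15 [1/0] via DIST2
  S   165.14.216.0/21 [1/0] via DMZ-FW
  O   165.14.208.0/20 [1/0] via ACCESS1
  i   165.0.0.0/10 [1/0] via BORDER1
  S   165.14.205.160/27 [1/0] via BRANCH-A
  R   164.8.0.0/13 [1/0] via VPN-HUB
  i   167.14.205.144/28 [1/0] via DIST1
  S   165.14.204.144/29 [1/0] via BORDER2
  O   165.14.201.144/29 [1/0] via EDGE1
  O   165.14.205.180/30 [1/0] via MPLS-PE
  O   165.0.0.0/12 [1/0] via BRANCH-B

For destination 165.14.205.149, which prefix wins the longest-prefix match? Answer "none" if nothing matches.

Entries matching 165.14.205.149:
  165.0.0.0/10 (165.0.0.0 - 165.63.255.255)
  165.0.0.0/12 (165.0.0.0 - 165.15.255.255)
  165.12.0.0/14 (165.12.0.0 - 165.15.255.255)
Most specific is 165.12.0.0/14.

165.12.0.0/14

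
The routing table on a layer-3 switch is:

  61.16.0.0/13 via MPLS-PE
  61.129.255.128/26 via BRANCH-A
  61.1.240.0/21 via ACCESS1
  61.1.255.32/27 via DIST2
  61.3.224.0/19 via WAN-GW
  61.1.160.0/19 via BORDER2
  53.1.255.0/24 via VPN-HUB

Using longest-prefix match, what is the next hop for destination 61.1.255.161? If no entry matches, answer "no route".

no route

No entry's prefix contains 61.1.255.161; there is no default route.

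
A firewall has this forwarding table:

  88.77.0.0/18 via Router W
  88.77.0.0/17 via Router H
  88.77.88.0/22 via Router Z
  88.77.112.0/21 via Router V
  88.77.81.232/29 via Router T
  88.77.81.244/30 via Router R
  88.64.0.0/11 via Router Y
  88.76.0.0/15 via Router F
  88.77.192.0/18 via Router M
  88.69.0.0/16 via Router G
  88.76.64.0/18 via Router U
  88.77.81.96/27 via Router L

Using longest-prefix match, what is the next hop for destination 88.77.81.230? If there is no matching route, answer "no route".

Routes whose prefix contains 88.77.81.230:
  88.64.0.0/11 (88.64.0.0 - 88.95.255.255) -> Router Y
  88.76.0.0/15 (88.76.0.0 - 88.77.255.255) -> Router F
  88.77.0.0/17 (88.77.0.0 - 88.77.127.255) -> Router H
More-specific entries that do NOT match:
  88.77.81.244/30 (88.77.81.244 - 88.77.81.247) does not contain 88.77.81.230
  88.77.81.232/29 (88.77.81.232 - 88.77.81.239) does not contain 88.77.81.230
  88.77.81.96/27 (88.77.81.96 - 88.77.81.127) does not contain 88.77.81.230
  88.77.88.0/22 (88.77.88.0 - 88.77.91.255) does not contain 88.77.81.230
  88.77.112.0/21 (88.77.112.0 - 88.77.119.255) does not contain 88.77.81.230
  88.77.0.0/18 (88.77.0.0 - 88.77.63.255) does not contain 88.77.81.230
  88.77.192.0/18 (88.77.192.0 - 88.77.255.255) does not contain 88.77.81.230
  88.76.64.0/18 (88.76.64.0 - 88.76.127.255) does not contain 88.77.81.230
Longest matching prefix is /17 -> next hop Router H.

Router H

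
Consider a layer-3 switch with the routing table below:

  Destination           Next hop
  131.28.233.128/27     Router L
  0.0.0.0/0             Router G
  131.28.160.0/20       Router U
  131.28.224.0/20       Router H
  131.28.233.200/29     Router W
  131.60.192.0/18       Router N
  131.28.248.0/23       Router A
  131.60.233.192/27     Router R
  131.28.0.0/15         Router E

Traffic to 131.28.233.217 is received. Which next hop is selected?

Routes whose prefix contains 131.28.233.217:
  0.0.0.0/0 (default, matches everything) -> Router G
  131.28.0.0/15 (131.28.0.0 - 131.29.255.255) -> Router E
  131.28.224.0/20 (131.28.224.0 - 131.28.239.255) -> Router H
More-specific entries that do NOT match:
  131.28.233.200/29 (131.28.233.200 - 131.28.233.207) does not contain 131.28.233.217
  131.28.233.128/27 (131.28.233.128 - 131.28.233.159) does not contain 131.28.233.217
  131.60.233.192/27 (131.60.233.192 - 131.60.233.223) does not contain 131.28.233.217
  131.28.248.0/23 (131.28.248.0 - 131.28.249.255) does not contain 131.28.233.217
Longest matching prefix is /20 -> next hop Router H.

Router H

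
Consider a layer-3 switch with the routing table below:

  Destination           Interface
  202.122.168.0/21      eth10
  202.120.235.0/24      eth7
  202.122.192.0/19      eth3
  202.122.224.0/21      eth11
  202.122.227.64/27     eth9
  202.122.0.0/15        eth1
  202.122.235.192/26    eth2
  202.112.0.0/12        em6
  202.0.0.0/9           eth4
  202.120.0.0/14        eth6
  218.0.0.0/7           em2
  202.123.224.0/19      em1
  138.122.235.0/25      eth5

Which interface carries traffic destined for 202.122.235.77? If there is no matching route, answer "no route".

eth1

Routes whose prefix contains 202.122.235.77:
  202.0.0.0/9 (202.0.0.0 - 202.127.255.255) -> eth4
  202.112.0.0/12 (202.112.0.0 - 202.127.255.255) -> em6
  202.120.0.0/14 (202.120.0.0 - 202.123.255.255) -> eth6
  202.122.0.0/15 (202.122.0.0 - 202.123.255.255) -> eth1
More-specific entries that do NOT match:
  202.122.227.64/27 (202.122.227.64 - 202.122.227.95) does not contain 202.122.235.77
  202.122.235.192/26 (202.122.235.192 - 202.122.235.255) does not contain 202.122.235.77
  138.122.235.0/25 (138.122.235.0 - 138.122.235.127) does not contain 202.122.235.77
  202.120.235.0/24 (202.120.235.0 - 202.120.235.255) does not contain 202.122.235.77
  202.122.168.0/21 (202.122.168.0 - 202.122.175.255) does not contain 202.122.235.77
  202.122.224.0/21 (202.122.224.0 - 202.122.231.255) does not contain 202.122.235.77
  202.122.192.0/19 (202.122.192.0 - 202.122.223.255) does not contain 202.122.235.77
  202.123.224.0/19 (202.123.224.0 - 202.123.255.255) does not contain 202.122.235.77
Longest matching prefix is /15 -> interface eth1.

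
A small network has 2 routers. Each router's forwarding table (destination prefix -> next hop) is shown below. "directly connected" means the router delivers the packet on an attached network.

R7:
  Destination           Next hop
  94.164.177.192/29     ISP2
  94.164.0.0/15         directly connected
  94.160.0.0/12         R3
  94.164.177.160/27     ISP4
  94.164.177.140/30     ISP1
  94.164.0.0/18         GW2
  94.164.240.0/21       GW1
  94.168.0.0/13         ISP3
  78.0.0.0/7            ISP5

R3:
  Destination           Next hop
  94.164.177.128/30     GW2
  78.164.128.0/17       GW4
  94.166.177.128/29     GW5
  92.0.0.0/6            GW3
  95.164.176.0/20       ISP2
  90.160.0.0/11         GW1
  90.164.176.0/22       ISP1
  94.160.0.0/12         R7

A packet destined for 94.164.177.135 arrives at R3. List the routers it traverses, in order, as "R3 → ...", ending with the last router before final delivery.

At R3: longest match for 94.164.177.135 is 94.160.0.0/12 -> R7
At R7: longest match for 94.164.177.135 is 94.164.0.0/15 -> directly connected

R3 → R7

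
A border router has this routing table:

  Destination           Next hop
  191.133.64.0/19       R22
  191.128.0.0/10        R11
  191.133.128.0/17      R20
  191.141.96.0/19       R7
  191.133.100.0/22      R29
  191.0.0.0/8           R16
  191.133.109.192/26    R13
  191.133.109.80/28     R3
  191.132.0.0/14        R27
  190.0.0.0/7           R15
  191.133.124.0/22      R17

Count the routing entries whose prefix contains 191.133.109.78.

4

Prefixes containing 191.133.109.78:
  190.0.0.0/7 (190.0.0.0 - 191.255.255.255)
  191.0.0.0/8 (191.0.0.0 - 191.255.255.255)
  191.128.0.0/10 (191.128.0.0 - 191.191.255.255)
  191.132.0.0/14 (191.132.0.0 - 191.135.255.255)
Total matching entries: 4.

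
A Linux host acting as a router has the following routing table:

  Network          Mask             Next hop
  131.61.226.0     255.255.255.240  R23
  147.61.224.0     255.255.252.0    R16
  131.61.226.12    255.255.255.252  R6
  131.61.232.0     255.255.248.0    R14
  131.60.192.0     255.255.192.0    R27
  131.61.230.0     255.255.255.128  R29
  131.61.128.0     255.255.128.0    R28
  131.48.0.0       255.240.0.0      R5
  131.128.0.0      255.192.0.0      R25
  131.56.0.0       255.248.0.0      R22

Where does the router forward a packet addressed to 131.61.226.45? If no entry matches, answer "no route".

R28

Routes whose prefix contains 131.61.226.45:
  131.48.0.0/12 (131.48.0.0 - 131.63.255.255) -> R5
  131.56.0.0/13 (131.56.0.0 - 131.63.255.255) -> R22
  131.61.128.0/17 (131.61.128.0 - 131.61.255.255) -> R28
More-specific entries that do NOT match:
  131.61.226.12/30 (131.61.226.12 - 131.61.226.15) does not contain 131.61.226.45
  131.61.226.0/28 (131.61.226.0 - 131.61.226.15) does not contain 131.61.226.45
  131.61.230.0/25 (131.61.230.0 - 131.61.230.127) does not contain 131.61.226.45
  147.61.224.0/22 (147.61.224.0 - 147.61.227.255) does not contain 131.61.226.45
  131.61.232.0/21 (131.61.232.0 - 131.61.239.255) does not contain 131.61.226.45
  131.60.192.0/18 (131.60.192.0 - 131.60.255.255) does not contain 131.61.226.45
Longest matching prefix is /17 -> next hop R28.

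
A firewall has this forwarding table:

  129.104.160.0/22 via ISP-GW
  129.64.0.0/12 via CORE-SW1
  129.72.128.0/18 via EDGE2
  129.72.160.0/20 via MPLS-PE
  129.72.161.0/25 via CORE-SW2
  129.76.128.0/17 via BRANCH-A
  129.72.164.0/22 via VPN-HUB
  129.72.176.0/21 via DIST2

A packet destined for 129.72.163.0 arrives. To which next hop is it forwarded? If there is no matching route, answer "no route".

Routes whose prefix contains 129.72.163.0:
  129.64.0.0/12 (129.64.0.0 - 129.79.255.255) -> CORE-SW1
  129.72.128.0/18 (129.72.128.0 - 129.72.191.255) -> EDGE2
  129.72.160.0/20 (129.72.160.0 - 129.72.175.255) -> MPLS-PE
More-specific entries that do NOT match:
  129.72.161.0/25 (129.72.161.0 - 129.72.161.127) does not contain 129.72.163.0
  129.104.160.0/22 (129.104.160.0 - 129.104.163.255) does not contain 129.72.163.0
  129.72.164.0/22 (129.72.164.0 - 129.72.167.255) does not contain 129.72.163.0
  129.72.176.0/21 (129.72.176.0 - 129.72.183.255) does not contain 129.72.163.0
Longest matching prefix is /20 -> next hop MPLS-PE.

MPLS-PE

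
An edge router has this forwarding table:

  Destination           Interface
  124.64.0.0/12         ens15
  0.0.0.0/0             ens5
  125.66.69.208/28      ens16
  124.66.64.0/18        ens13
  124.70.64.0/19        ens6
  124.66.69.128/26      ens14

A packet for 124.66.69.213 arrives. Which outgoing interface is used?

Routes whose prefix contains 124.66.69.213:
  0.0.0.0/0 (default, matches everything) -> ens5
  124.64.0.0/12 (124.64.0.0 - 124.79.255.255) -> ens15
  124.66.64.0/18 (124.66.64.0 - 124.66.127.255) -> ens13
More-specific entries that do NOT match:
  125.66.69.208/28 (125.66.69.208 - 125.66.69.223) does not contain 124.66.69.213
  124.66.69.128/26 (124.66.69.128 - 124.66.69.191) does not contain 124.66.69.213
  124.70.64.0/19 (124.70.64.0 - 124.70.95.255) does not contain 124.66.69.213
Longest matching prefix is /18 -> interface ens13.

ens13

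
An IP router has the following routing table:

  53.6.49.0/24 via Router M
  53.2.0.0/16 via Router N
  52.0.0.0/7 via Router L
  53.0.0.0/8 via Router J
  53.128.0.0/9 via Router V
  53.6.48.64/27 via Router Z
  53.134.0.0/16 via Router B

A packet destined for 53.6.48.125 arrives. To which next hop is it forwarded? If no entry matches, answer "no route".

Router J

Routes whose prefix contains 53.6.48.125:
  52.0.0.0/7 (52.0.0.0 - 53.255.255.255) -> Router L
  53.0.0.0/8 (53.0.0.0 - 53.255.255.255) -> Router J
More-specific entries that do NOT match:
  53.6.48.64/27 (53.6.48.64 - 53.6.48.95) does not contain 53.6.48.125
  53.6.49.0/24 (53.6.49.0 - 53.6.49.255) does not contain 53.6.48.125
  53.2.0.0/16 (53.2.0.0 - 53.2.255.255) does not contain 53.6.48.125
  53.134.0.0/16 (53.134.0.0 - 53.134.255.255) does not contain 53.6.48.125
  53.128.0.0/9 (53.128.0.0 - 53.255.255.255) does not contain 53.6.48.125
Longest matching prefix is /8 -> next hop Router J.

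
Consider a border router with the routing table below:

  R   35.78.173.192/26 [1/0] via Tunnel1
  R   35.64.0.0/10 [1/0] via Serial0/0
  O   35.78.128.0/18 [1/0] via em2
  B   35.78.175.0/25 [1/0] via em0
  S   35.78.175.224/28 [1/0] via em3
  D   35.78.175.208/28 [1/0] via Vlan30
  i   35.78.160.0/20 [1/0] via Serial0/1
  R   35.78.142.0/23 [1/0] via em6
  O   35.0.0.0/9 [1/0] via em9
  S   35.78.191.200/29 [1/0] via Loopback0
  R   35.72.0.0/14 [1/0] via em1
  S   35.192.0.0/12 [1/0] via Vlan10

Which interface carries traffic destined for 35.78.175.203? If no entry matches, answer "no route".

Serial0/1

Routes whose prefix contains 35.78.175.203:
  35.0.0.0/9 (35.0.0.0 - 35.127.255.255) -> em9
  35.64.0.0/10 (35.64.0.0 - 35.127.255.255) -> Serial0/0
  35.78.128.0/18 (35.78.128.0 - 35.78.191.255) -> em2
  35.78.160.0/20 (35.78.160.0 - 35.78.175.255) -> Serial0/1
More-specific entries that do NOT match:
  35.78.191.200/29 (35.78.191.200 - 35.78.191.207) does not contain 35.78.175.203
  35.78.175.224/28 (35.78.175.224 - 35.78.175.239) does not contain 35.78.175.203
  35.78.175.208/28 (35.78.175.208 - 35.78.175.223) does not contain 35.78.175.203
  35.78.173.192/26 (35.78.173.192 - 35.78.173.255) does not contain 35.78.175.203
  35.78.175.0/25 (35.78.175.0 - 35.78.175.127) does not contain 35.78.175.203
  35.78.142.0/23 (35.78.142.0 - 35.78.143.255) does not contain 35.78.175.203
Longest matching prefix is /20 -> interface Serial0/1.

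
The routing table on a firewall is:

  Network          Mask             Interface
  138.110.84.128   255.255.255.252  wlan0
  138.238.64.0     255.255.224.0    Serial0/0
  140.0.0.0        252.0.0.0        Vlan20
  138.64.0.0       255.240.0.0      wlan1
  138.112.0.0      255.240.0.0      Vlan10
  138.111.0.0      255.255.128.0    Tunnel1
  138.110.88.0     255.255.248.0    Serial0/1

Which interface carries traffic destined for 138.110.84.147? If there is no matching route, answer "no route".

no route

No entry's prefix contains 138.110.84.147; there is no default route.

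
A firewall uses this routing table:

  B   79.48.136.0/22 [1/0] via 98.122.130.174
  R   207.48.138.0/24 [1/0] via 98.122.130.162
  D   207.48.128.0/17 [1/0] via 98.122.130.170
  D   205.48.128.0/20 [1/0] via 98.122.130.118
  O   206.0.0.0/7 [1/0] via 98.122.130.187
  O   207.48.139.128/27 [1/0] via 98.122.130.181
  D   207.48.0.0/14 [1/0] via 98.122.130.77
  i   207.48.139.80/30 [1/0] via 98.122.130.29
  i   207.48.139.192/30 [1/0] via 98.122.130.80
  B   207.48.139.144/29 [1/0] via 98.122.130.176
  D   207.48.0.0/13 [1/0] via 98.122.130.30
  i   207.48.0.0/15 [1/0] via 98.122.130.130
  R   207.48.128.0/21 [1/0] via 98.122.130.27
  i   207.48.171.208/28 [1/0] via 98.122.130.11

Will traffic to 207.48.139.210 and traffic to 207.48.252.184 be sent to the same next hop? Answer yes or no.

207.48.139.210: longest match 207.48.128.0/17 -> 98.122.130.170
207.48.252.184: longest match 207.48.128.0/17 -> 98.122.130.170

yes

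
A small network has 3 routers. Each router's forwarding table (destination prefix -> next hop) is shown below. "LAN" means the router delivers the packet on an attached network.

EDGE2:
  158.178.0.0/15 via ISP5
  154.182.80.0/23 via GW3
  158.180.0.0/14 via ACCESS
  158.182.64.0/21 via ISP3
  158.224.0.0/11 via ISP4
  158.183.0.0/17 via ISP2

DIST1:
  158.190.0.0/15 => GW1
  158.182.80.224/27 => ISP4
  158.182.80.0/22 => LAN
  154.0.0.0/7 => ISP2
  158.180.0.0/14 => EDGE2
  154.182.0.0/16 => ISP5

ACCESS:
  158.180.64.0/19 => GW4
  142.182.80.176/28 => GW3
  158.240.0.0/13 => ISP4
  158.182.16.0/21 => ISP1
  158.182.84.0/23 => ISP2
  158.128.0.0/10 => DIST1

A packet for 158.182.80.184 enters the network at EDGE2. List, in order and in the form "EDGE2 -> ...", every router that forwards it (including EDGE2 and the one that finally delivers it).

At EDGE2: longest match for 158.182.80.184 is 158.180.0.0/14 -> ACCESS
At ACCESS: longest match for 158.182.80.184 is 158.128.0.0/10 -> DIST1
At DIST1: longest match for 158.182.80.184 is 158.182.80.0/22 -> LAN

EDGE2 -> ACCESS -> DIST1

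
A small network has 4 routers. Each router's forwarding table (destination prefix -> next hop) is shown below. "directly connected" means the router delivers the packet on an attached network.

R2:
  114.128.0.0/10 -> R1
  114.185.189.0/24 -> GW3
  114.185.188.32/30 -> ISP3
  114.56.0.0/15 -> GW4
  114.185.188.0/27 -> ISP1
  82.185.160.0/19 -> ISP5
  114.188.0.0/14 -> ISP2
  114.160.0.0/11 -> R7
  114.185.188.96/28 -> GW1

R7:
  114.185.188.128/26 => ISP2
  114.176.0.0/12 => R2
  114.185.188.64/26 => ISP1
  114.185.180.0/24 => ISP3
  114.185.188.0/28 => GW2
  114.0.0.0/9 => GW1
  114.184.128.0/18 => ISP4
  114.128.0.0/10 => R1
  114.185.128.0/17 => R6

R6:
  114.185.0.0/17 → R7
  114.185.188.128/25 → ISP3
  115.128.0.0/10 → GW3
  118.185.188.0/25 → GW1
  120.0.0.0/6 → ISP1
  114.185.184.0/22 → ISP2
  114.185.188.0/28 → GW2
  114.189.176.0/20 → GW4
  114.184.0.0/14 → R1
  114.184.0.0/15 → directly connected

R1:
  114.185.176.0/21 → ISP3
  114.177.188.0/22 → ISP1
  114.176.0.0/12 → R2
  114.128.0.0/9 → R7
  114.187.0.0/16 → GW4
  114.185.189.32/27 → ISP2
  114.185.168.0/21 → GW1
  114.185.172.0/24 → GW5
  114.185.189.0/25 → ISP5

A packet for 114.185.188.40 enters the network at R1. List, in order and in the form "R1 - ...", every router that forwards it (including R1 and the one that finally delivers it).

R1 - R2 - R7 - R6

At R1: longest match for 114.185.188.40 is 114.176.0.0/12 -> R2
At R2: longest match for 114.185.188.40 is 114.160.0.0/11 -> R7
At R7: longest match for 114.185.188.40 is 114.185.128.0/17 -> R6
At R6: longest match for 114.185.188.40 is 114.184.0.0/15 -> directly connected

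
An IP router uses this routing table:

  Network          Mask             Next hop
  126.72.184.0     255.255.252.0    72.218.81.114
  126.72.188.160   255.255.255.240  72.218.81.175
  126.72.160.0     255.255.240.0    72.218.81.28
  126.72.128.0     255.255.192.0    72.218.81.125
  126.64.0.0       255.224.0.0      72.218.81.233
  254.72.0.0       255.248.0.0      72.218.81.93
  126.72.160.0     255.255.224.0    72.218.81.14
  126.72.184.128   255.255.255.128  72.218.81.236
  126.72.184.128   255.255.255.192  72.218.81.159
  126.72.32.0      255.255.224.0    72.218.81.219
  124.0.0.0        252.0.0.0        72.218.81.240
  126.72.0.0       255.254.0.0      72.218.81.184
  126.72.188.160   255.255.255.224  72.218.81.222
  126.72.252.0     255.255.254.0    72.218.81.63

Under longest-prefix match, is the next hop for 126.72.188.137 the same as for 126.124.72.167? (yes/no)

126.72.188.137: longest match 126.72.160.0/19 -> 72.218.81.14
126.124.72.167: longest match 124.0.0.0/6 -> 72.218.81.240

no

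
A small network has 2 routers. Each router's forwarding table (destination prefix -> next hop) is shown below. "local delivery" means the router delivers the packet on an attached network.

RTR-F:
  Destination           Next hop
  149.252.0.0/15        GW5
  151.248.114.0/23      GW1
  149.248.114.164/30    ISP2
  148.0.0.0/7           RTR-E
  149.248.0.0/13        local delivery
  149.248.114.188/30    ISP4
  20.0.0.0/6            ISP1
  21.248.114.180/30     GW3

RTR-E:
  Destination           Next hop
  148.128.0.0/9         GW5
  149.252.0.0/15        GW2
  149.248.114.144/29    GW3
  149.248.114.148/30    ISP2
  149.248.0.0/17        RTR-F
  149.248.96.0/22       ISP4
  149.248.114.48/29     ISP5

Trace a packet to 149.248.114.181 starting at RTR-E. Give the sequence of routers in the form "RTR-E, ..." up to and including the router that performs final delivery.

At RTR-E: longest match for 149.248.114.181 is 149.248.0.0/17 -> RTR-F
At RTR-F: longest match for 149.248.114.181 is 149.248.0.0/13 -> local delivery

RTR-E, RTR-F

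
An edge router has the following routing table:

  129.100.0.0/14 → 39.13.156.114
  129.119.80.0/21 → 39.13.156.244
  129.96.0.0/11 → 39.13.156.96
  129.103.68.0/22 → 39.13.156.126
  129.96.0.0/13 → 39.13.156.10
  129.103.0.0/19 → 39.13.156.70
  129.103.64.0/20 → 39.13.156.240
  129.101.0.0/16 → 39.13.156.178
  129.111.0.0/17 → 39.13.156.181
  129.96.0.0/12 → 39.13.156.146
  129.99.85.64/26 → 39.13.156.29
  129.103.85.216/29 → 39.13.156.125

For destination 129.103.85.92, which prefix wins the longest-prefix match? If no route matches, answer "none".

129.100.0.0/14

Entries matching 129.103.85.92:
  129.96.0.0/11 (129.96.0.0 - 129.127.255.255)
  129.96.0.0/12 (129.96.0.0 - 129.111.255.255)
  129.96.0.0/13 (129.96.0.0 - 129.103.255.255)
  129.100.0.0/14 (129.100.0.0 - 129.103.255.255)
Most specific is 129.100.0.0/14.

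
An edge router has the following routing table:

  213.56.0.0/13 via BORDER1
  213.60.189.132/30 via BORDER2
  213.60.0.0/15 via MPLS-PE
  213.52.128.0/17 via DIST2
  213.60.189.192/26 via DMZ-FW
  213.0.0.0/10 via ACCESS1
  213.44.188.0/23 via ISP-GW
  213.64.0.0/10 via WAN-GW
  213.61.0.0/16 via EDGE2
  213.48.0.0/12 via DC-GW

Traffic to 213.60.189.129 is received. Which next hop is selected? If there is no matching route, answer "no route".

MPLS-PE

Routes whose prefix contains 213.60.189.129:
  213.0.0.0/10 (213.0.0.0 - 213.63.255.255) -> ACCESS1
  213.48.0.0/12 (213.48.0.0 - 213.63.255.255) -> DC-GW
  213.56.0.0/13 (213.56.0.0 - 213.63.255.255) -> BORDER1
  213.60.0.0/15 (213.60.0.0 - 213.61.255.255) -> MPLS-PE
More-specific entries that do NOT match:
  213.60.189.132/30 (213.60.189.132 - 213.60.189.135) does not contain 213.60.189.129
  213.60.189.192/26 (213.60.189.192 - 213.60.189.255) does not contain 213.60.189.129
  213.44.188.0/23 (213.44.188.0 - 213.44.189.255) does not contain 213.60.189.129
  213.52.128.0/17 (213.52.128.0 - 213.52.255.255) does not contain 213.60.189.129
  213.61.0.0/16 (213.61.0.0 - 213.61.255.255) does not contain 213.60.189.129
Longest matching prefix is /15 -> next hop MPLS-PE.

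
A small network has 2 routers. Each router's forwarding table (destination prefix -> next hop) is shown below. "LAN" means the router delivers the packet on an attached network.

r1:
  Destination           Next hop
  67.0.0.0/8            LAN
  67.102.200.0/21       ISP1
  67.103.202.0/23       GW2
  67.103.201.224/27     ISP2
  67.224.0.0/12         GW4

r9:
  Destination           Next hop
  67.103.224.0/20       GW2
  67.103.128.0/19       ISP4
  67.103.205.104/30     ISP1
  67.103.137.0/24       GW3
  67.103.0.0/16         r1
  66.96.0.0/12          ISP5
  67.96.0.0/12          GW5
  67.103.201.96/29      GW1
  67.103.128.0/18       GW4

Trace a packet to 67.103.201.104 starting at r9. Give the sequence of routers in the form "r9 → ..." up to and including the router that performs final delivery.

r9 → r1

At r9: longest match for 67.103.201.104 is 67.103.0.0/16 -> r1
At r1: longest match for 67.103.201.104 is 67.0.0.0/8 -> LAN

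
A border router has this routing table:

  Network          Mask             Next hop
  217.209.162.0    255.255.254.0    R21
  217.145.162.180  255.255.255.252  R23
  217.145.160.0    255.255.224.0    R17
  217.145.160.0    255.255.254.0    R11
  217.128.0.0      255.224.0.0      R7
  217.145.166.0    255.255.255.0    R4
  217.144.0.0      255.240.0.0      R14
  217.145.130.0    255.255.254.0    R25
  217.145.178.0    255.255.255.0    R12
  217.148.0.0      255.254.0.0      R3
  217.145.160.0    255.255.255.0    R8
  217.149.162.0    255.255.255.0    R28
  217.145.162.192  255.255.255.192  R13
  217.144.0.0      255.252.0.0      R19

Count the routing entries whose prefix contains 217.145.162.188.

4

Prefixes containing 217.145.162.188:
  217.128.0.0/11 (217.128.0.0 - 217.159.255.255)
  217.144.0.0/12 (217.144.0.0 - 217.159.255.255)
  217.144.0.0/14 (217.144.0.0 - 217.147.255.255)
  217.145.160.0/19 (217.145.160.0 - 217.145.191.255)
Total matching entries: 4.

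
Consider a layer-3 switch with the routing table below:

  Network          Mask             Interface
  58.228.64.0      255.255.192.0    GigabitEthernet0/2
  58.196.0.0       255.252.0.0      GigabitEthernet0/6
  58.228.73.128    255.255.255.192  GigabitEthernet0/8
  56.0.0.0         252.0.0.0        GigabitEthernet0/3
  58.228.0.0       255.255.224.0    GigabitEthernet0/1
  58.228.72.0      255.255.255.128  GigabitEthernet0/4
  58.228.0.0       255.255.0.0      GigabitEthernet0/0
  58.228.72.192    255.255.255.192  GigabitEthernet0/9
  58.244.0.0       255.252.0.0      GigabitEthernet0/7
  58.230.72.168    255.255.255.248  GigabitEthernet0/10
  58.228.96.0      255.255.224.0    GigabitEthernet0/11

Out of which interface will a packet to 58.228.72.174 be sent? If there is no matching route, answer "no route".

GigabitEthernet0/2

Routes whose prefix contains 58.228.72.174:
  56.0.0.0/6 (56.0.0.0 - 59.255.255.255) -> GigabitEthernet0/3
  58.228.0.0/16 (58.228.0.0 - 58.228.255.255) -> GigabitEthernet0/0
  58.228.64.0/18 (58.228.64.0 - 58.228.127.255) -> GigabitEthernet0/2
More-specific entries that do NOT match:
  58.230.72.168/29 (58.230.72.168 - 58.230.72.175) does not contain 58.228.72.174
  58.228.73.128/26 (58.228.73.128 - 58.228.73.191) does not contain 58.228.72.174
  58.228.72.192/26 (58.228.72.192 - 58.228.72.255) does not contain 58.228.72.174
  58.228.72.0/25 (58.228.72.0 - 58.228.72.127) does not contain 58.228.72.174
  58.228.0.0/19 (58.228.0.0 - 58.228.31.255) does not contain 58.228.72.174
  58.228.96.0/19 (58.228.96.0 - 58.228.127.255) does not contain 58.228.72.174
Longest matching prefix is /18 -> interface GigabitEthernet0/2.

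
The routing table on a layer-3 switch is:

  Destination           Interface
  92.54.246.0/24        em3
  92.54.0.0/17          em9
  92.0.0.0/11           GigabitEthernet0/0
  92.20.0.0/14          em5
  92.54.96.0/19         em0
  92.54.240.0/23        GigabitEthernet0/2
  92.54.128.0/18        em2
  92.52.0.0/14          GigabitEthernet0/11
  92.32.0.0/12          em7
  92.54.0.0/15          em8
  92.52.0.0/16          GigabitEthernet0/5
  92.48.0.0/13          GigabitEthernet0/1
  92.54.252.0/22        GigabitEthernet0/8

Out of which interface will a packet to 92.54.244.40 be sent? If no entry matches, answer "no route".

Routes whose prefix contains 92.54.244.40:
  92.48.0.0/13 (92.48.0.0 - 92.55.255.255) -> GigabitEthernet0/1
  92.52.0.0/14 (92.52.0.0 - 92.55.255.255) -> GigabitEthernet0/11
  92.54.0.0/15 (92.54.0.0 - 92.55.255.255) -> em8
More-specific entries that do NOT match:
  92.54.246.0/24 (92.54.246.0 - 92.54.246.255) does not contain 92.54.244.40
  92.54.240.0/23 (92.54.240.0 - 92.54.241.255) does not contain 92.54.244.40
  92.54.252.0/22 (92.54.252.0 - 92.54.255.255) does not contain 92.54.244.40
  92.54.96.0/19 (92.54.96.0 - 92.54.127.255) does not contain 92.54.244.40
  92.54.128.0/18 (92.54.128.0 - 92.54.191.255) does not contain 92.54.244.40
  92.54.0.0/17 (92.54.0.0 - 92.54.127.255) does not contain 92.54.244.40
  92.52.0.0/16 (92.52.0.0 - 92.52.255.255) does not contain 92.54.244.40
Longest matching prefix is /15 -> interface em8.

em8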